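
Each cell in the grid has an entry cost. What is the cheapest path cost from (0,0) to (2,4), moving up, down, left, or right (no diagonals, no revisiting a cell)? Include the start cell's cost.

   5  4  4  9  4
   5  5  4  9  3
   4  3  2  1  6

26

One optimal route is r0c0→r0c1→r0c2→r1c2→r2c2→r2c3→r2c4.
Its cost is 5 + 4 + 4 + 4 + 2 + 1 + 6 = 26.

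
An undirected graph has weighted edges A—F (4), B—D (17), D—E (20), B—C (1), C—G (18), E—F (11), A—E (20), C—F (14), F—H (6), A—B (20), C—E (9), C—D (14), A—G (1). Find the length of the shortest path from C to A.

18

Checking several routes:
C→E→F→A: 9 + 11 + 4 = 24
C→F→A: 14 + 4 = 18
C→G→A: 18 + 1 = 19
C→B→A: 1 + 20 = 21
Shortest: 18.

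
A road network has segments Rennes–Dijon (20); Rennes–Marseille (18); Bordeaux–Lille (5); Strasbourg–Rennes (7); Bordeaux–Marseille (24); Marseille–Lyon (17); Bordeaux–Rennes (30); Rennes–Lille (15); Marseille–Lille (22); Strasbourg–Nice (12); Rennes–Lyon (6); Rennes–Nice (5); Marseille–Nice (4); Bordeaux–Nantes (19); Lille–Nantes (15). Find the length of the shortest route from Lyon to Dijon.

26

Some routes from Lyon to Dijon:
Lyon -> Marseille -> Nice -> Rennes -> Dijon: 17 + 4 + 5 + 20 = 46
Lyon -> Marseille -> Rennes -> Dijon: 17 + 18 + 20 = 55
Lyon -> Rennes -> Dijon: 6 + 20 = 26
Shortest: 26 km.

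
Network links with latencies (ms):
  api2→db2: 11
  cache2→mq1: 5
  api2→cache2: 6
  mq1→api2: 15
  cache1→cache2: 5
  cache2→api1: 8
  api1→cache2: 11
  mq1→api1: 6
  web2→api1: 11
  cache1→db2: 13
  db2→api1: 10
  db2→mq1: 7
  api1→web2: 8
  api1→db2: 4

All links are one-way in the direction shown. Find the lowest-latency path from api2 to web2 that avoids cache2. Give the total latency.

Routes from api2 to web2 avoiding cache2:
api2 -> db2 -> mq1 -> api1 -> web2: 11 + 7 + 6 + 8 = 32
api2 -> db2 -> api1 -> web2: 11 + 10 + 8 = 29
Best route has total 29 ms.

29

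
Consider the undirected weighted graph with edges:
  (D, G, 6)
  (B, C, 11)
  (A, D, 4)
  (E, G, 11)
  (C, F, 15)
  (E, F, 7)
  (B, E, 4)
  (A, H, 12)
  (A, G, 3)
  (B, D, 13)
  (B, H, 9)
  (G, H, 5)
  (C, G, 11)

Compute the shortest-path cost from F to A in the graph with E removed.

A few of the F→A routes:
F → C → G → D → A: 15 + 11 + 6 + 4 = 36
F → C → B → H → G → A: 15 + 11 + 9 + 5 + 3 = 43
F → C → G → A: 15 + 11 + 3 = 29
F → C → B → D → A: 15 + 11 + 13 + 4 = 43
F → C → G → H → A: 15 + 11 + 5 + 12 = 43
Shortest: 29.

29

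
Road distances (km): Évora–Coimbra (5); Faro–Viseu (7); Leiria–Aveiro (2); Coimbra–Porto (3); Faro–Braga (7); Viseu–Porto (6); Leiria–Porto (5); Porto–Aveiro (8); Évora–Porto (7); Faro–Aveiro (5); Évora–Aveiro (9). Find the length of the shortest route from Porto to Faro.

Routes from Porto to Faro:
Porto-Viseu-Faro: 6 + 7 = 13
Porto-Évora-Aveiro-Faro: 7 + 9 + 5 = 21
Porto-Aveiro-Faro: 8 + 5 = 13
Porto-Leiria-Aveiro-Faro: 5 + 2 + 5 = 12
Porto-Coimbra-Évora-Aveiro-Faro: 3 + 5 + 9 + 5 = 22
The minimum is 12 km.

12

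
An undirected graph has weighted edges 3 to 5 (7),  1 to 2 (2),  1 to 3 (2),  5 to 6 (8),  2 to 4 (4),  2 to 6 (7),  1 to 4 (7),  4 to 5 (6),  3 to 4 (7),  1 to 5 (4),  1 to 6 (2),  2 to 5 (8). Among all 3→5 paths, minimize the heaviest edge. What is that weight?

Comparing a few candidate routes:
3-1-2-4-5: max(2, 2, 4, 6) = 6
3-4-2-1-5: max(7, 4, 2, 4) = 7
3-1-5: max(2, 4) = 4
3-1-4-5: max(2, 7, 6) = 7
3-1-6-2-4-5: max(2, 2, 7, 4, 6) = 7
The minimum achievable maximum is 4.

4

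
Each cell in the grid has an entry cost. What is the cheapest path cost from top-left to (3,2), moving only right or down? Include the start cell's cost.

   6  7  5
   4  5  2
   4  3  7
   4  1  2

One optimal route is [0,0]→[1,0]→[2,0]→[2,1]→[3,1]→[3,2].
Its cost is 6 + 4 + 4 + 3 + 1 + 2 = 20.

20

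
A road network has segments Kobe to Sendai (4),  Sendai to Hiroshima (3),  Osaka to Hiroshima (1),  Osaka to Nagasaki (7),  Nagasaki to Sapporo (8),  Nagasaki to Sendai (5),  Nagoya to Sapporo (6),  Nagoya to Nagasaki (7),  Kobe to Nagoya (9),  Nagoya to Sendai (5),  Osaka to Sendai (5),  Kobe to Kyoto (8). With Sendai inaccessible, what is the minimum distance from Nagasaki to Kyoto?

Routes from Nagasaki to Kyoto avoiding Sendai:
Nagasaki -> Nagoya -> Kobe -> Kyoto: 7 + 9 + 8 = 24
Nagasaki -> Sapporo -> Nagoya -> Kobe -> Kyoto: 8 + 6 + 9 + 8 = 31
Shortest: 24.

24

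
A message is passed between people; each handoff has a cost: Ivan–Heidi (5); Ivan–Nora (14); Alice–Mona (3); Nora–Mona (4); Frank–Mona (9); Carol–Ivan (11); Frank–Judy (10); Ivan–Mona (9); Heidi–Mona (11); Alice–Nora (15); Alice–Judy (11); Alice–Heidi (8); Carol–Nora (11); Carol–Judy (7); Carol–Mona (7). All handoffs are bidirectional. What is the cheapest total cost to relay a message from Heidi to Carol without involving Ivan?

Some routes from Heidi to Carol avoiding Ivan:
Heidi → Alice → Mona → Carol: 8 + 3 + 7 = 18
Heidi → Mona → Carol: 11 + 7 = 18
Heidi → Alice → Mona → Nora → Carol: 8 + 3 + 4 + 11 = 26
Best route has total 18.

18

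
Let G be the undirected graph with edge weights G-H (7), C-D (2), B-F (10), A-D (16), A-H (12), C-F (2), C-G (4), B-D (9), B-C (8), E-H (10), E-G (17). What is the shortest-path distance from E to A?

22

Comparing a few candidate routes:
E→G→H→A: 17 + 7 + 12 = 36
E→H→G→C→B→D→A: 10 + 7 + 4 + 8 + 9 + 16 = 54
E→H→G→C→D→A: 10 + 7 + 4 + 2 + 16 = 39
E→G→C→D→A: 17 + 4 + 2 + 16 = 39
E→H→A: 10 + 12 = 22
The minimum is 22.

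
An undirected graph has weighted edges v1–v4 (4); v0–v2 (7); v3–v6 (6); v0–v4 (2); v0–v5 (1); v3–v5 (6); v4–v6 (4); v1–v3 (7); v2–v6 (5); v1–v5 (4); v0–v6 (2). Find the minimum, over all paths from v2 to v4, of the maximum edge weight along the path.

5

A few of the v2→v4 routes:
v2-v6-v3-v1-v4: max(5, 6, 7, 4) = 7
v2-v6-v0-v4: max(5, 2, 2) = 5
v2-v6-v4: max(5, 4) = 5
v2-v6-v3-v5-v0-v4: max(5, 6, 6, 1, 2) = 6
v2-v6-v0-v5-v1-v4: max(5, 2, 1, 4, 4) = 5
v2-v6-v3-v5-v1-v4: max(5, 6, 6, 4, 4) = 6
Smallest bottleneck: 5.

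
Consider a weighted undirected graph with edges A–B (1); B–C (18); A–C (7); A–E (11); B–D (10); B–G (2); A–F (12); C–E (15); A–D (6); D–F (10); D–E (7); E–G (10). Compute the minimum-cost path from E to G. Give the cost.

10

A few of the E→G routes:
E→D→A→B→G: 7 + 6 + 1 + 2 = 16
E→G: 10
E→A→B→G: 11 + 1 + 2 = 14
E→C→A→B→G: 15 + 7 + 1 + 2 = 25
E→D→B→G: 7 + 10 + 2 = 19
Best route has total 10.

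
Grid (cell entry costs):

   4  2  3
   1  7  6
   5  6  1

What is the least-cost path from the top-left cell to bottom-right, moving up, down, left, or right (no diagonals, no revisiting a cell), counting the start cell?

16

Cheapest: (0,0) -> (0,1) -> (0,2) -> (1,2) -> (2,2)
  4 + 2 + 3 + 6 + 1 = 16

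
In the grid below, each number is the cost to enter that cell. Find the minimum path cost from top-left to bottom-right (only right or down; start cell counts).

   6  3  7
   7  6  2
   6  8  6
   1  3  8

One optimal route is r0c0→r0c1→r1c1→r1c2→r2c2→r3c2.
Its cost is 6 + 3 + 6 + 2 + 6 + 8 = 31.
For comparison, the top-then-right route costs 32.

31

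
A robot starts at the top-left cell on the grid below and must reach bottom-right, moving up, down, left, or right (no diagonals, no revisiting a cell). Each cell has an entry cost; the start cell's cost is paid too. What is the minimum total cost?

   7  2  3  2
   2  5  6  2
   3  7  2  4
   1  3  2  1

19

One optimal route is [0,0]→[1,0]→[2,0]→[3,0]→[3,1]→[3,2]→[3,3].
Its cost is 7 + 2 + 3 + 1 + 3 + 2 + 1 = 19.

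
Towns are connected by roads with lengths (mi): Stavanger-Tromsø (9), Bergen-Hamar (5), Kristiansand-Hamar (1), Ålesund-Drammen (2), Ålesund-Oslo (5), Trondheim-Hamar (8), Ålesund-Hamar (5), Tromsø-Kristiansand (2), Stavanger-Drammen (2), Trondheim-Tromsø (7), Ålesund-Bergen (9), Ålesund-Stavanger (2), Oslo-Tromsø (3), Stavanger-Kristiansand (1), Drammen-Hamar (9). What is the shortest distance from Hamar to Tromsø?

A few of the Hamar→Tromsø routes:
Hamar -> Kristiansand -> Tromsø: 1 + 2 = 3
Hamar -> Kristiansand -> Stavanger -> Tromsø: 1 + 1 + 9 = 11
Hamar -> Ålesund -> Stavanger -> Kristiansand -> Tromsø: 5 + 2 + 1 + 2 = 10
Hamar -> Ålesund -> Drammen -> Stavanger -> Kristiansand -> Tromsø: 5 + 2 + 2 + 1 + 2 = 12
Hamar -> Kristiansand -> Stavanger -> Ålesund -> Oslo -> Tromsø: 1 + 1 + 2 + 5 + 3 = 12
Shortest: 3 mi.

3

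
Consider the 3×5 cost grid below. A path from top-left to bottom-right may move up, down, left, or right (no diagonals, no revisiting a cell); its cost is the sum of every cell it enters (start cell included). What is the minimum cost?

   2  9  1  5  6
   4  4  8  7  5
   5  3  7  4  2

26

Cheapest: r0c0 → r1c0 → r1c1 → r2c1 → r2c2 → r2c3 → r2c4
  2 + 4 + 4 + 3 + 7 + 4 + 2 = 26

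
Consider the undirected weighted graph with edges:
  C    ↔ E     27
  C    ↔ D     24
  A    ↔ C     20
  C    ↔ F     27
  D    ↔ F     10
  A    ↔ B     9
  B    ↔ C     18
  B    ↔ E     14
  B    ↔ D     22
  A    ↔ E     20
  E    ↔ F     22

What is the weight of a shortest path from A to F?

41

A few of the A→F routes:
A - B - E - F: 9 + 14 + 22 = 45
A - C - F: 20 + 27 = 47
A - E - F: 20 + 22 = 42
A - B - D - F: 9 + 22 + 10 = 41
Best route has total 41.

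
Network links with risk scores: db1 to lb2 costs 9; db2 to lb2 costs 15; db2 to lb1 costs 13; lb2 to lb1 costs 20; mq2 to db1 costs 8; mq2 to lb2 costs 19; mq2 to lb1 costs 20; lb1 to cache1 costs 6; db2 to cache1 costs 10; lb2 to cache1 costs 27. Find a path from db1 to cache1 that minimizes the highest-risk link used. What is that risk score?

15

Checking several routes:
db1 → lb2 → db2 → cache1: max(9, 15, 10) = 15
db1 → mq2 → lb2 → db2 → lb1 → cache1: max(8, 19, 15, 13, 6) = 19
db1 → lb2 → db2 → lb1 → cache1: max(9, 15, 13, 6) = 15
Best route has worst link 15.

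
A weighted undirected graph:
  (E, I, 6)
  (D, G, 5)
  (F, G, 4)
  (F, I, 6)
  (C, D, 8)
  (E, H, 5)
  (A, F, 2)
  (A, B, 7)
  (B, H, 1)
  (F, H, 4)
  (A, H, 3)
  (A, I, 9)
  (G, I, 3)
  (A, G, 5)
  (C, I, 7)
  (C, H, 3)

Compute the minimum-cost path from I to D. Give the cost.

Some routes from I to D:
I→C→D: 7 + 8 = 15
I→F→G→D: 6 + 4 + 5 = 15
I→G→D: 3 + 5 = 8
I→F→A→G→D: 6 + 2 + 5 + 5 = 18
Shortest: 8.

8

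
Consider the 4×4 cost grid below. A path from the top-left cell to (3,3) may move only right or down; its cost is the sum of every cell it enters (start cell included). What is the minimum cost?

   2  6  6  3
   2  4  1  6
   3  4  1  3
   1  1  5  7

Take (0,0)→(1,0)→(1,1)→(1,2)→(2,2)→(2,3)→(3,3) for a total of 2 + 2 + 4 + 1 + 1 + 3 + 7 = 20.
(Top row then right column would cost 33.)

20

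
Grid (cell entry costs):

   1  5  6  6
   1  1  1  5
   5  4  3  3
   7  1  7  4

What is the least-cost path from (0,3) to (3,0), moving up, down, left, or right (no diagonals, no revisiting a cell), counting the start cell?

Path (0,3)→(1,3)→(1,2)→(1,1)→(2,1)→(3,1)→(3,0): 6 + 5 + 1 + 1 + 4 + 1 + 7 = 25.

25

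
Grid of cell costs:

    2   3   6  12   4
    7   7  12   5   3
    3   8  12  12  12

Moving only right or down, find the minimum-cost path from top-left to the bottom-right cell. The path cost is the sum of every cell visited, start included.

42

Cheapest: [0,0] [0,1] [0,2] [0,3] [0,4] [1,4] [2,4]
  2 + 3 + 6 + 12 + 4 + 3 + 12 = 42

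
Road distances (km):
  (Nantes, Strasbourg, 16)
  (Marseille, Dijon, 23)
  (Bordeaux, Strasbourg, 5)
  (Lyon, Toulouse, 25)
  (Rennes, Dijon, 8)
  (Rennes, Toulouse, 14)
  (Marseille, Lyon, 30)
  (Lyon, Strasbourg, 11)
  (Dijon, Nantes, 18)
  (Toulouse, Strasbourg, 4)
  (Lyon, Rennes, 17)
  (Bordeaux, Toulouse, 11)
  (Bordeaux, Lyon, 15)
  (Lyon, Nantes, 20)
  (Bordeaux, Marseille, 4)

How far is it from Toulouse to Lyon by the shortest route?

Checking several routes:
Toulouse → Strasbourg → Bordeaux → Lyon: 4 + 5 + 15 = 24
Toulouse → Lyon: 25
Toulouse → Strasbourg → Lyon: 4 + 11 = 15
Shortest: 15 km.

15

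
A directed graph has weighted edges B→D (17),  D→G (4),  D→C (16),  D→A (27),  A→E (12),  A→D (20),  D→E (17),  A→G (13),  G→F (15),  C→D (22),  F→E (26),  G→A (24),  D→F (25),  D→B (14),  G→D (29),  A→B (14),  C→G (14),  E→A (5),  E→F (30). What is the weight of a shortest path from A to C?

Paths from A to C:
A→B→D→C: 14 + 17 + 16 = 47
A→D→C: 20 + 16 = 36
A→G→D→C: 13 + 29 + 16 = 58
Best route has total 36.

36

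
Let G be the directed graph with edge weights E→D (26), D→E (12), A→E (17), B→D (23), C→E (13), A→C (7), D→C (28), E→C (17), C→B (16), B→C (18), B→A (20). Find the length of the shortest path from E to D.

Paths from E to D:
E → C → B → D: 17 + 16 + 23 = 56
E → D: 26
The minimum is 26.

26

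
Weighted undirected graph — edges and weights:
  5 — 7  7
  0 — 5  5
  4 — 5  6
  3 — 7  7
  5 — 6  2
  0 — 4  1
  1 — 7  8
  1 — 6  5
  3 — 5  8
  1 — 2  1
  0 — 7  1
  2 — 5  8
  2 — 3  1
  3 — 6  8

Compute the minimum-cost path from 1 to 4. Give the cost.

A few of the 1→4 routes:
1 → 7 → 0 → 4: 8 + 1 + 1 = 10
1 → 2 → 5 → 0 → 4: 1 + 8 + 5 + 1 = 15
1 → 2 → 3 → 7 → 0 → 4: 1 + 1 + 7 + 1 + 1 = 11
1 → 6 → 5 → 4: 5 + 2 + 6 = 13
1 → 6 → 5 → 0 → 4: 5 + 2 + 5 + 1 = 13
The minimum is 10.

10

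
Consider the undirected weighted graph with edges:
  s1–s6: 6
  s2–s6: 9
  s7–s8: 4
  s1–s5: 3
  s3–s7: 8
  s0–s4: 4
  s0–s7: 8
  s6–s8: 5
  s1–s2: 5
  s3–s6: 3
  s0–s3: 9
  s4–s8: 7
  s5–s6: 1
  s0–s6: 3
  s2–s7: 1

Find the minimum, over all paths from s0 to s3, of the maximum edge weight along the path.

Comparing a few candidate routes:
s0→s4→s8→s7→s2→s1→s5→s6→s3: max(4, 7, 4, 1, 5, 3, 1, 3) = 7
s0→s6→s3: max(3, 3) = 3
s0→s4→s8→s6→s3: max(4, 7, 5, 3) = 7
s0→s4→s8→s7→s3: max(4, 7, 4, 8) = 8
s0→s4→s8→s7→s2→s1→s6→s3: max(4, 7, 4, 1, 5, 6, 3) = 7
Smallest bottleneck: 3.

3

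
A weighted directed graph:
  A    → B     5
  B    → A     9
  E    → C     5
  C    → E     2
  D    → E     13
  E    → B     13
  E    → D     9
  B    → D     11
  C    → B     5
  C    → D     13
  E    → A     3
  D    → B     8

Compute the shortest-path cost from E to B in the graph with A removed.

10

Candidate routes:
E → D → B: 9 + 8 = 17
E → C → B: 5 + 5 = 10
E → C → D → B: 5 + 13 + 8 = 26
E → B: 13
The minimum is 10.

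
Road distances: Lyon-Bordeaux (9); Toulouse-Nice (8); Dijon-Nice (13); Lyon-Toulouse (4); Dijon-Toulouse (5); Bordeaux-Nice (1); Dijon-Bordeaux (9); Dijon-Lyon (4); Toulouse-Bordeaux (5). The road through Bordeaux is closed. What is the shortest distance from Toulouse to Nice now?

8

Routes from Toulouse to Nice avoiding Bordeaux:
Toulouse-Lyon-Dijon-Nice: 4 + 4 + 13 = 21
Toulouse-Dijon-Nice: 5 + 13 = 18
Toulouse-Nice: 8
Shortest: 8.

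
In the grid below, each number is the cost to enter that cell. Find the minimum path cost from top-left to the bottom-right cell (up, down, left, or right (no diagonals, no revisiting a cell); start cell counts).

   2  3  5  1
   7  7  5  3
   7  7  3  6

Best path: [0,0] [0,1] [0,2] [0,3] [1,3] [2,3]
Cost: 2 + 3 + 5 + 1 + 3 + 6 = 20

20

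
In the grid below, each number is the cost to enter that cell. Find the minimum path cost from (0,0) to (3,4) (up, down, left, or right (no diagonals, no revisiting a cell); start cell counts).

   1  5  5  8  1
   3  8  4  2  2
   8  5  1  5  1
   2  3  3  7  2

22

Cheapest: (0,0) → (0,1) → (0,2) → (1,2) → (1,3) → (1,4) → (2,4) → (3,4)
  1 + 5 + 5 + 4 + 2 + 2 + 1 + 2 = 22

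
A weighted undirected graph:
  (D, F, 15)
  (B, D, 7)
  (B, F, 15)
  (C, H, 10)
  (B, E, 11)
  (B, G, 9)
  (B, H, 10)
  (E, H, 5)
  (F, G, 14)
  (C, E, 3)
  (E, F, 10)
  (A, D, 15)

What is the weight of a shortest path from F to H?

Comparing a few candidate routes:
F-E-C-H: 10 + 3 + 10 = 23
F-B-H: 15 + 10 = 25
F-E-H: 10 + 5 = 15
Shortest: 15.

15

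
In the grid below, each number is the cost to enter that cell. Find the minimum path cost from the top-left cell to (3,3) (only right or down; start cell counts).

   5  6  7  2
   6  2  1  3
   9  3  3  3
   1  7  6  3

Take r0c0→r0c1→r1c1→r1c2→r1c3→r2c3→r3c3 for a total of 5 + 6 + 2 + 1 + 3 + 3 + 3 = 23.
For comparison, the top-then-right route costs 29.

23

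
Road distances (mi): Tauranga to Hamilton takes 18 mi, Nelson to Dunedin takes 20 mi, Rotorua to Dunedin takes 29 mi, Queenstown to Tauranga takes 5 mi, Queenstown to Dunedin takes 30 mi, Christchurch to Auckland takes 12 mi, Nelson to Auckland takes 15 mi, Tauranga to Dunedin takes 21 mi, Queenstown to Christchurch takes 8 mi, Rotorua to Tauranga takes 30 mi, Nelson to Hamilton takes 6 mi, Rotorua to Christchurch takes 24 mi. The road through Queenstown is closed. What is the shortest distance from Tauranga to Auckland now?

39

Some routes from Tauranga to Auckland avoiding Queenstown:
Tauranga→Rotorua→Christchurch→Auckland: 30 + 24 + 12 = 66
Tauranga→Dunedin→Rotorua→Christchurch→Auckland: 21 + 29 + 24 + 12 = 86
Tauranga→Hamilton→Nelson→Auckland: 18 + 6 + 15 = 39
Tauranga→Dunedin→Nelson→Auckland: 21 + 20 + 15 = 56
Best route has total 39 mi.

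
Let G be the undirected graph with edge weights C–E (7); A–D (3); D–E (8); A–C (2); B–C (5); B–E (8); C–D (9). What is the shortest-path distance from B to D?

Candidate routes:
B → C → E → D: 5 + 7 + 8 = 20
B → C → A → D: 5 + 2 + 3 = 10
B → C → D: 5 + 9 = 14
B → E → C → D: 8 + 7 + 9 = 24
B → E → D: 8 + 8 = 16
B → E → C → A → D: 8 + 7 + 2 + 3 = 20
Shortest: 10.

10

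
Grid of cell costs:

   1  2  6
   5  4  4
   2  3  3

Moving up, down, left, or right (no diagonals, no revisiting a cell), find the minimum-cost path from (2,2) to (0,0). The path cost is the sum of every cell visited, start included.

One optimal route is r2c2 → r2c1 → r1c1 → r0c1 → r0c0.
Its cost is 3 + 3 + 4 + 2 + 1 = 13.

13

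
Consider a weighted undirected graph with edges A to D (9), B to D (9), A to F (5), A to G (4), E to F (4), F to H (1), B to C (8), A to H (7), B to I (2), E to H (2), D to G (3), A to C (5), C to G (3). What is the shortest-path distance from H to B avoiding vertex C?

22

Some routes from H to B avoiding C:
H -> A -> G -> D -> B: 7 + 4 + 3 + 9 = 23
H -> A -> D -> B: 7 + 9 + 9 = 25
H -> E -> F -> A -> G -> D -> B: 2 + 4 + 5 + 4 + 3 + 9 = 27
H -> F -> A -> G -> D -> B: 1 + 5 + 4 + 3 + 9 = 22
H -> F -> A -> D -> B: 1 + 5 + 9 + 9 = 24
Best route has total 22.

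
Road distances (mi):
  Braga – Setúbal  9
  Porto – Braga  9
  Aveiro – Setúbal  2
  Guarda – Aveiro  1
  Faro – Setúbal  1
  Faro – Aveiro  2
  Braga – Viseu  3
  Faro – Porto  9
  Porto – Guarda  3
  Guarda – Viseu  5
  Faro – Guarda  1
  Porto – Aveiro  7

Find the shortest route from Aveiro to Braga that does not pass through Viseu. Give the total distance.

11

Some routes from Aveiro to Braga avoiding Viseu:
Aveiro -> Setúbal -> Braga: 2 + 9 = 11
Aveiro -> Guarda -> Porto -> Braga: 1 + 3 + 9 = 13
Aveiro -> Faro -> Guarda -> Porto -> Braga: 2 + 1 + 3 + 9 = 15
Aveiro -> Faro -> Setúbal -> Braga: 2 + 1 + 9 = 12
Aveiro -> Guarda -> Faro -> Setúbal -> Braga: 1 + 1 + 1 + 9 = 12
The minimum is 11 mi.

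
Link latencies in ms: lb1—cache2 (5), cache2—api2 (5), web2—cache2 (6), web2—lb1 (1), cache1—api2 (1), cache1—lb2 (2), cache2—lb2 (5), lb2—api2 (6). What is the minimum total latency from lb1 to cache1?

Checking several routes:
lb1 → cache2 → api2 → cache1: 5 + 5 + 1 = 11
lb1 → web2 → cache2 → api2 → cache1: 1 + 6 + 5 + 1 = 13
lb1 → cache2 → lb2 → cache1: 5 + 5 + 2 = 12
lb1 → web2 → cache2 → lb2 → cache1: 1 + 6 + 5 + 2 = 14
The minimum is 11 ms.

11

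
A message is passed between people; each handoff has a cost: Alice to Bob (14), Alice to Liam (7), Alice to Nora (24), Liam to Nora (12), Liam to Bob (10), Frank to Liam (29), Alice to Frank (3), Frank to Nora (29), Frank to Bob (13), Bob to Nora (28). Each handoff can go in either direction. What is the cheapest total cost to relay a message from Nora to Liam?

Comparing a few candidate routes:
Nora-Frank-Alice-Liam: 29 + 3 + 7 = 39
Nora-Liam: 12
Nora-Alice-Liam: 24 + 7 = 31
Nora-Bob-Liam: 28 + 10 = 38
Best route has total 12.

12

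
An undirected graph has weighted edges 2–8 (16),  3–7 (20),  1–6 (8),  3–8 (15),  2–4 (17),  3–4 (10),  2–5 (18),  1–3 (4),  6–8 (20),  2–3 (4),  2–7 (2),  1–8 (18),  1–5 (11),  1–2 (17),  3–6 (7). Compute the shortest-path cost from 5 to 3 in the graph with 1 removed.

A few of the 5→3 routes:
5→2→7→3: 18 + 2 + 20 = 40
5→2→4→3: 18 + 17 + 10 = 45
5→2→3: 18 + 4 = 22
5→2→8→3: 18 + 16 + 15 = 49
Best route has total 22.

22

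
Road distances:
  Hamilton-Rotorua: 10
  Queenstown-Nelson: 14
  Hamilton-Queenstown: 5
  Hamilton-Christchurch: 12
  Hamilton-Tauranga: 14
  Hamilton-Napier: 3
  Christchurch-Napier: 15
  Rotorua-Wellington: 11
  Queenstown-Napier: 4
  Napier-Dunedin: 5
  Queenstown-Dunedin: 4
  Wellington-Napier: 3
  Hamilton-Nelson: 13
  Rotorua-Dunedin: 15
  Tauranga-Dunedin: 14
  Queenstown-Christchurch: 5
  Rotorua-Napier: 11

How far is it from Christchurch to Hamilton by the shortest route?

10

Some routes from Christchurch to Hamilton:
Christchurch - Hamilton: 12
Christchurch - Queenstown - Hamilton: 5 + 5 = 10
Christchurch - Queenstown - Napier - Hamilton: 5 + 4 + 3 = 12
The minimum is 10.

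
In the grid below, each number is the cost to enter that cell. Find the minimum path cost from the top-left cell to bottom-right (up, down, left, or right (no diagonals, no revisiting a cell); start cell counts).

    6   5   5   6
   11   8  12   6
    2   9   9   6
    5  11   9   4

38

Cheapest: r0c0 -> r0c1 -> r0c2 -> r0c3 -> r1c3 -> r2c3 -> r3c3
  6 + 5 + 5 + 6 + 6 + 6 + 4 = 38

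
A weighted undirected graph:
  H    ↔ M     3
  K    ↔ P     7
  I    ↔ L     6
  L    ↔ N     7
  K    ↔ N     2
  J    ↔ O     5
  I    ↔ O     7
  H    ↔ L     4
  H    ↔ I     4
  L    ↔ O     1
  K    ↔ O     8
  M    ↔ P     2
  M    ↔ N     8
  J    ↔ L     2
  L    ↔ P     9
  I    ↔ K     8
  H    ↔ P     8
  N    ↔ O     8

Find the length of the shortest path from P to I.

9

Checking several routes:
P -> M -> H -> I: 2 + 3 + 4 = 9
P -> L -> I: 9 + 6 = 15
P -> H -> I: 8 + 4 = 12
The minimum is 9.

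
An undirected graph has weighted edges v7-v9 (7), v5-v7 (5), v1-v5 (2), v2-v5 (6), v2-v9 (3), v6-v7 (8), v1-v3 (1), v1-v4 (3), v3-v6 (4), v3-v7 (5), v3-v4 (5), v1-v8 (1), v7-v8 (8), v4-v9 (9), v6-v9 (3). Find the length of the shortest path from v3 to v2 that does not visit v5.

Some routes from v3 to v2 avoiding v5:
v3→v4→v9→v2: 5 + 9 + 3 = 17
v3→v7→v6→v9→v2: 5 + 8 + 3 + 3 = 19
v3→v1→v8→v7→v9→v2: 1 + 1 + 8 + 7 + 3 = 20
v3→v7→v9→v2: 5 + 7 + 3 = 15
v3→v1→v4→v9→v2: 1 + 3 + 9 + 3 = 16
v3→v6→v9→v2: 4 + 3 + 3 = 10
Shortest: 10.

10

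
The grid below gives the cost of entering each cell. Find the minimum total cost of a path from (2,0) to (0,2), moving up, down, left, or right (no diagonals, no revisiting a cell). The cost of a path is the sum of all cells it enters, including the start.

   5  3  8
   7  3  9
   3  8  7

Take [2,0]→[1,0]→[1,1]→[0,1]→[0,2] for a total of 3 + 7 + 3 + 3 + 8 = 24.

24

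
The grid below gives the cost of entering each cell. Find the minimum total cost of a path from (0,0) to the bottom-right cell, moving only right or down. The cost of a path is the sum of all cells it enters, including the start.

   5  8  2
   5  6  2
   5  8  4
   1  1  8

25

Cheapest: r0c0 → r1c0 → r2c0 → r3c0 → r3c1 → r3c2
  5 + 5 + 5 + 1 + 1 + 8 = 25
(Top row then right column would cost 29.)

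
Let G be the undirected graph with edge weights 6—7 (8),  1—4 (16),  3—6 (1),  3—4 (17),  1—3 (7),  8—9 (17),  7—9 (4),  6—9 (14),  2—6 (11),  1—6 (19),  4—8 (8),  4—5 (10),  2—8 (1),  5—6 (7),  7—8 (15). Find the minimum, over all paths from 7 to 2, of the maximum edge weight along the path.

Comparing a few candidate routes:
7 → 9 → 6 → 5 → 4 → 8 → 2: max(4, 14, 7, 10, 8, 1) = 14
7 → 9 → 6 → 2: max(4, 14, 11) = 14
7 → 6 → 5 → 4 → 8 → 2: max(8, 7, 10, 8, 1) = 10
7 → 6 → 2: max(8, 11) = 11
The minimum achievable maximum is 10.

10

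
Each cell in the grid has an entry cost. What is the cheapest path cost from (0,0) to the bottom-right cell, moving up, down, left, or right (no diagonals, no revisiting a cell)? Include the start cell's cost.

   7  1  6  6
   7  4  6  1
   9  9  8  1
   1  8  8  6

Cheapest: r0c0→r0c1→r1c1→r1c2→r1c3→r2c3→r3c3
  7 + 1 + 4 + 6 + 1 + 1 + 6 = 26

26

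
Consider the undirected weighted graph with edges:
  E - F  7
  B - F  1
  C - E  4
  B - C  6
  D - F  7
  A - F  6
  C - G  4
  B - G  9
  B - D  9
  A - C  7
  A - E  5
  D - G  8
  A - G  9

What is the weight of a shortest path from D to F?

Checking several routes:
D → G → C → B → F: 8 + 4 + 6 + 1 = 19
D → B → F: 9 + 1 = 10
D → G → A → F: 8 + 9 + 6 = 23
D → G → B → F: 8 + 9 + 1 = 18
D → F: 7
The minimum is 7.

7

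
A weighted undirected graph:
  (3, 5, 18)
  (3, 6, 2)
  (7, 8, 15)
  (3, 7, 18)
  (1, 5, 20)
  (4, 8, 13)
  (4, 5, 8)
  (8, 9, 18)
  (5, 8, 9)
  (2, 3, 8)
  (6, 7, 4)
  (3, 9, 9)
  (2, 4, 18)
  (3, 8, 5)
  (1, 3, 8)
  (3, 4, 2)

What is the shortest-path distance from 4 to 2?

10

Some routes from 4 to 2:
4-8-7-6-3-2: 13 + 15 + 4 + 2 + 8 = 42
4-8-3-2: 13 + 5 + 8 = 26
4-5-8-3-2: 8 + 9 + 5 + 8 = 30
4-5-3-2: 8 + 18 + 8 = 34
4-2: 18
4-3-2: 2 + 8 = 10
Best route has total 10.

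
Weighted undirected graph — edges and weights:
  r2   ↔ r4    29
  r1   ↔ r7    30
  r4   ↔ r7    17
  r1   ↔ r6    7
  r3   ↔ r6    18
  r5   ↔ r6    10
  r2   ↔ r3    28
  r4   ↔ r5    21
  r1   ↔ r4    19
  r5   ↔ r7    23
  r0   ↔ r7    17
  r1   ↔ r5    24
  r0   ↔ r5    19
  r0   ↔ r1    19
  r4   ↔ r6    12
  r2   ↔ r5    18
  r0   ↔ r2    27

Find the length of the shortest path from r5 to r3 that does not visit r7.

28

Comparing a few candidate routes:
r5-r1-r6-r3: 24 + 7 + 18 = 49
r5-r6-r3: 10 + 18 = 28
r5-r2-r3: 18 + 28 = 46
Best route has total 28.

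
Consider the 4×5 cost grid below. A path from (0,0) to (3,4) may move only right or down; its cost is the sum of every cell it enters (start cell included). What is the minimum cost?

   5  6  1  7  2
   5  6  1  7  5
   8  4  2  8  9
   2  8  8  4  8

Best path: (0,0) (0,1) (0,2) (1,2) (2,2) (2,3) (3,3) (3,4)
Cost: 5 + 6 + 1 + 1 + 2 + 8 + 4 + 8 = 35
For comparison, the top-then-right route costs 43.

35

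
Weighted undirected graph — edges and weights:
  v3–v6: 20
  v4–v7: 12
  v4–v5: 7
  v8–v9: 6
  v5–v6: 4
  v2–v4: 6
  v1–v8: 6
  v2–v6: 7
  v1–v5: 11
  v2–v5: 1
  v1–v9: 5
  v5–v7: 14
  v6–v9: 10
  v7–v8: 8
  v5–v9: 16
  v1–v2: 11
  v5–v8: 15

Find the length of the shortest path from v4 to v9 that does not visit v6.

Comparing a few candidate routes:
v4 - v2 - v5 - v1 - v9: 6 + 1 + 11 + 5 = 23
v4 - v5 - v9: 7 + 16 = 23
v4 - v5 - v1 - v9: 7 + 11 + 5 = 23
v4 - v2 - v1 - v9: 6 + 11 + 5 = 22
v4 - v2 - v5 - v9: 6 + 1 + 16 = 23
Shortest: 22.

22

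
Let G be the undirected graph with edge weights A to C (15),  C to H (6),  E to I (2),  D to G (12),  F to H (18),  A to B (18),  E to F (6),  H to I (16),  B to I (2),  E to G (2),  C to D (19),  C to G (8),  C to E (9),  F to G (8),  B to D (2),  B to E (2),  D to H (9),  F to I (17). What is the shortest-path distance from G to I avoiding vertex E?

16

A few of the G→I routes:
G→F→I: 8 + 17 = 25
G→C→H→D→B→I: 8 + 6 + 9 + 2 + 2 = 27
G→D→B→I: 12 + 2 + 2 = 16
Best route has total 16.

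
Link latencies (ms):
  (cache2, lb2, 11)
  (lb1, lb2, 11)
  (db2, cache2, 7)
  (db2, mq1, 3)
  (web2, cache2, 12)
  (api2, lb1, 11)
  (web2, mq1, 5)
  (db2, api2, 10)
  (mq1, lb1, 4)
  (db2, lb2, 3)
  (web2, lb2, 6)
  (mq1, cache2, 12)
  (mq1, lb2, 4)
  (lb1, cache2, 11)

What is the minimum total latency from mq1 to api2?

Checking several routes:
mq1→lb2→lb1→api2: 4 + 11 + 11 = 26
mq1→web2→lb2→db2→api2: 5 + 6 + 3 + 10 = 24
mq1→db2→api2: 3 + 10 = 13
mq1→lb1→api2: 4 + 11 = 15
mq1→lb2→db2→api2: 4 + 3 + 10 = 17
Best route has total 13 ms.

13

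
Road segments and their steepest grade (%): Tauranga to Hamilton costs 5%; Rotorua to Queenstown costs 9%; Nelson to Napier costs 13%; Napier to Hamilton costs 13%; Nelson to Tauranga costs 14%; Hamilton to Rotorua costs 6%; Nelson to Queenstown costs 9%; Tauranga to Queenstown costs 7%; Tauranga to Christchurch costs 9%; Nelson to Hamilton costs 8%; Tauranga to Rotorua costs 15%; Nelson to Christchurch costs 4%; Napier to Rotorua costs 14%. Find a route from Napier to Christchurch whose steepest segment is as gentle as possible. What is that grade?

A few of the Napier→Christchurch routes:
Napier -> Hamilton -> Rotorua -> Queenstown -> Tauranga -> Christchurch: max(13, 6, 9, 7, 9) = 13
Napier -> Hamilton -> Rotorua -> Queenstown -> Nelson -> Christchurch: max(13, 6, 9, 9, 4) = 13
Napier -> Hamilton -> Tauranga -> Queenstown -> Nelson -> Christchurch: max(13, 5, 7, 9, 4) = 13
Napier -> Hamilton -> Nelson -> Queenstown -> Tauranga -> Christchurch: max(13, 8, 9, 7, 9) = 13
Napier -> Hamilton -> Tauranga -> Christchurch: max(13, 5, 9) = 13
Smallest bottleneck: 13%.

13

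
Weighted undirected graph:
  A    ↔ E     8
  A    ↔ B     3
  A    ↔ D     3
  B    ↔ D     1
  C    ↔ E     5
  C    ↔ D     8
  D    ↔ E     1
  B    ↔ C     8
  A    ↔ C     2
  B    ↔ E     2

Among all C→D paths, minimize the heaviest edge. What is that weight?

Checking several routes:
C → E → D: max(5, 1) = 5
C → A → B → D: max(2, 3, 1) = 3
C → A → D: max(2, 3) = 3
C → A → B → E → D: max(2, 3, 2, 1) = 3
Best route has worst link 3.

3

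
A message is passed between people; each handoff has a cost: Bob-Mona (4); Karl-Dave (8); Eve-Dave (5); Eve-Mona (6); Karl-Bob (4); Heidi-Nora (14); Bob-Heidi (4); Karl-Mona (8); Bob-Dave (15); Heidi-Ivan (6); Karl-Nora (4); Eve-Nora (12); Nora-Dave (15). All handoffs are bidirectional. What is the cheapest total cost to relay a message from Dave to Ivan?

22

Checking several routes:
Dave → Eve → Mona → Bob → Heidi → Ivan: 5 + 6 + 4 + 4 + 6 = 25
Dave → Karl → Nora → Heidi → Ivan: 8 + 4 + 14 + 6 = 32
Dave → Bob → Heidi → Ivan: 15 + 4 + 6 = 25
Dave → Karl → Bob → Heidi → Ivan: 8 + 4 + 4 + 6 = 22
Dave → Karl → Mona → Bob → Heidi → Ivan: 8 + 8 + 4 + 4 + 6 = 30
Shortest: 22.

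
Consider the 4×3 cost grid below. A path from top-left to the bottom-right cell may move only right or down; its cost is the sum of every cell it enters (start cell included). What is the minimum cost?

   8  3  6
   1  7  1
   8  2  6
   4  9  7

Path r0c0 → r1c0 → r1c1 → r1c2 → r2c2 → r3c2: 8 + 1 + 7 + 1 + 6 + 7 = 30.
For comparison, the top-then-right route costs 31.

30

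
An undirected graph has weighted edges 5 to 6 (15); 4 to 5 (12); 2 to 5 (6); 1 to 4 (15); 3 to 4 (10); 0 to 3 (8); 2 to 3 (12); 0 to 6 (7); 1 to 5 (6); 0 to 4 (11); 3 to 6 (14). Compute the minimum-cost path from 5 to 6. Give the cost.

15

Comparing a few candidate routes:
5 → 2 → 3 → 0 → 6: 6 + 12 + 8 + 7 = 33
5 → 6: 15
5 → 4 → 0 → 6: 12 + 11 + 7 = 30
5 → 4 → 3 → 6: 12 + 10 + 14 = 36
5 → 2 → 3 → 6: 6 + 12 + 14 = 32
The minimum is 15.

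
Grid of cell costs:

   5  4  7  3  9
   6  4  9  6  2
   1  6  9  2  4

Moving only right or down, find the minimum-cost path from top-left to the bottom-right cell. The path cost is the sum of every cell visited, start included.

31

Cheapest: [0,0] -> [0,1] -> [0,2] -> [0,3] -> [1,3] -> [1,4] -> [2,4]
  5 + 4 + 7 + 3 + 6 + 2 + 4 = 31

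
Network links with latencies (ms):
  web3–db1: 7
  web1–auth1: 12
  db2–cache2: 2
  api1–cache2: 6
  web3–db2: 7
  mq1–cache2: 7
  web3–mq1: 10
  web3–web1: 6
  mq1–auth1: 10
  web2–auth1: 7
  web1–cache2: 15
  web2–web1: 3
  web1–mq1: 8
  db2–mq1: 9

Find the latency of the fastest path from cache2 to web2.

A few of the cache2→web2 routes:
cache2 -> db2 -> mq1 -> web1 -> web2: 2 + 9 + 8 + 3 = 22
cache2 -> mq1 -> auth1 -> web2: 7 + 10 + 7 = 24
cache2 -> mq1 -> web1 -> web2: 7 + 8 + 3 = 18
cache2 -> web1 -> web2: 15 + 3 = 18
cache2 -> db2 -> web3 -> web1 -> web2: 2 + 7 + 6 + 3 = 18
The minimum is 18 ms.

18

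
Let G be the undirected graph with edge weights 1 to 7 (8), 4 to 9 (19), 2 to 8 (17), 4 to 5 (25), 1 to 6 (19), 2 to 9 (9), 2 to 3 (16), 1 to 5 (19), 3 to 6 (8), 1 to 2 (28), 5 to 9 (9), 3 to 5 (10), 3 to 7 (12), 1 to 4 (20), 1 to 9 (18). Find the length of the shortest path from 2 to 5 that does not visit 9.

A few of the 2→5 routes:
2 -> 3 -> 7 -> 1 -> 5: 16 + 12 + 8 + 19 = 55
2 -> 1 -> 7 -> 3 -> 5: 28 + 8 + 12 + 10 = 58
2 -> 1 -> 5: 28 + 19 = 47
2 -> 3 -> 5: 16 + 10 = 26
Shortest: 26.

26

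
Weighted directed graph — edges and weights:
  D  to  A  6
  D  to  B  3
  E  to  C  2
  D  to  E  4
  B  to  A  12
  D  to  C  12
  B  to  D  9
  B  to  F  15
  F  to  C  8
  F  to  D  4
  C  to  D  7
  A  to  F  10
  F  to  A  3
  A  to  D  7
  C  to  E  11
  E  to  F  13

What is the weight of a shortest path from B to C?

Comparing a few candidate routes:
B -> F -> C: 15 + 8 = 23
B -> D -> C: 9 + 12 = 21
B -> D -> E -> C: 9 + 4 + 2 = 15
B -> F -> D -> E -> C: 15 + 4 + 4 + 2 = 25
Best route has total 15.

15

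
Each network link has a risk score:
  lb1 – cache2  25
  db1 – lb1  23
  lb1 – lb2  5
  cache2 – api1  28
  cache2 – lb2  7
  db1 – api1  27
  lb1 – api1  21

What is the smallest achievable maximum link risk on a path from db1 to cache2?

Comparing a few candidate routes:
db1 -> api1 -> lb1 -> lb2 -> cache2: max(27, 21, 5, 7) = 27
db1 -> lb1 -> cache2: max(23, 25) = 25
db1 -> api1 -> lb1 -> cache2: max(27, 21, 25) = 27
db1 -> lb1 -> lb2 -> cache2: max(23, 5, 7) = 23
Smallest bottleneck: 23.

23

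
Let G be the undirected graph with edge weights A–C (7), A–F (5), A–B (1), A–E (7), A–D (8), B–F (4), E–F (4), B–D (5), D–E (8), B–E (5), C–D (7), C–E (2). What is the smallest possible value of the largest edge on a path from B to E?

Comparing a few candidate routes:
B - D - C - A - E: max(5, 7, 7, 7) = 7
B - D - C - A - F - E: max(5, 7, 7, 5, 4) = 7
B - E: max(5) = 5
B - D - C - E: max(5, 7, 2) = 7
B - F - E: max(4, 4) = 4
B - A - F - E: max(1, 5, 4) = 5
The minimum achievable maximum is 4.

4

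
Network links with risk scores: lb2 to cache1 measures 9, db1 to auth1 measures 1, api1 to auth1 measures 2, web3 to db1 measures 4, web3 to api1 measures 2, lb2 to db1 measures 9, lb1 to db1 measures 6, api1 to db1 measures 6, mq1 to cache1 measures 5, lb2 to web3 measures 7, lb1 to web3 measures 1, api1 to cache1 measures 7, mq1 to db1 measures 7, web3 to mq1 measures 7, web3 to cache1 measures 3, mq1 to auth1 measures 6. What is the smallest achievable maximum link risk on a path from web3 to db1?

Checking several routes:
web3 → api1 → auth1 → db1: max(2, 2, 1) = 2
web3 → db1: max(4) = 4
web3 → cache1 → mq1 → auth1 → db1: max(3, 5, 6, 1) = 6
web3 → cache1 → mq1 → auth1 → api1 → db1: max(3, 5, 6, 2, 6) = 6
Smallest bottleneck: 2.

2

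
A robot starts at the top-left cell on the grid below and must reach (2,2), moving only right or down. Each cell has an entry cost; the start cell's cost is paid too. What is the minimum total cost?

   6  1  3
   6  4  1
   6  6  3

Take r0c0→r0c1→r0c2→r1c2→r2c2 for a total of 6 + 1 + 3 + 1 + 3 = 14.

14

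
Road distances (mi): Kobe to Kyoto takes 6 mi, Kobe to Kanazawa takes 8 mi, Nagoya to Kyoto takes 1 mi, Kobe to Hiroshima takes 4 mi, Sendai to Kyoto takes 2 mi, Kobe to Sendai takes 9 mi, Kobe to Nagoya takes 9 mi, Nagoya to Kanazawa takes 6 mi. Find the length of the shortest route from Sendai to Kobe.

8

Checking several routes:
Sendai - Kobe: 9
Sendai - Kyoto - Nagoya - Kobe: 2 + 1 + 9 = 12
Sendai - Kyoto - Kobe: 2 + 6 = 8
Best route has total 8 mi.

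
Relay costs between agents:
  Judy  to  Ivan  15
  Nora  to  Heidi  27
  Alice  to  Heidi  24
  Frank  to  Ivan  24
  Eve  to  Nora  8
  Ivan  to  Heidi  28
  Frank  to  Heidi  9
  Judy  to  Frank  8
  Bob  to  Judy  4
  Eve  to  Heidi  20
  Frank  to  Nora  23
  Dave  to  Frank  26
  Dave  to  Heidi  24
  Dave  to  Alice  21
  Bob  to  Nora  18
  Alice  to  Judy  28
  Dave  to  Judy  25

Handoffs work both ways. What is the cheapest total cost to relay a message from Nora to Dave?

47

Comparing a few candidate routes:
Nora - Eve - Heidi - Dave: 8 + 20 + 24 = 52
Nora - Frank - Dave: 23 + 26 = 49
Nora - Heidi - Dave: 27 + 24 = 51
Nora - Bob - Judy - Dave: 18 + 4 + 25 = 47
The minimum is 47.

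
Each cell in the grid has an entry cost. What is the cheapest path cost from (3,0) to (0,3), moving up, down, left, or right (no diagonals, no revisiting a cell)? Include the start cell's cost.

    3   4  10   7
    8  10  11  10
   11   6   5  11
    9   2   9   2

One optimal route is [3,0] [3,1] [2,1] [1,1] [0,1] [0,2] [0,3].
Its cost is 9 + 2 + 6 + 10 + 4 + 10 + 7 = 48.

48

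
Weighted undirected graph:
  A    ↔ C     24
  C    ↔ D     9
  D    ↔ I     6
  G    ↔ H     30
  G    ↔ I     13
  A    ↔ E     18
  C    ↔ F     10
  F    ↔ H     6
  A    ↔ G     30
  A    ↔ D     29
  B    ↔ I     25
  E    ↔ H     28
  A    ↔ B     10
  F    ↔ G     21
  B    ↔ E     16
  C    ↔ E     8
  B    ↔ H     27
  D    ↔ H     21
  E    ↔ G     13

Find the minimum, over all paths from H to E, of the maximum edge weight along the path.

10

A few of the H→E routes:
H -> F -> C -> D -> I -> G -> E: max(6, 10, 9, 6, 13, 13) = 13
H -> F -> C -> E: max(6, 10, 8) = 10
H -> F -> G -> E: max(6, 21, 13) = 21
The minimum achievable maximum is 10.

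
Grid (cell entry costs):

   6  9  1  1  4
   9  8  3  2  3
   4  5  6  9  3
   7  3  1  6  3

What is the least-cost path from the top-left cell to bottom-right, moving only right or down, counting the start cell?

28

Cheapest: [0,0] → [0,1] → [0,2] → [0,3] → [1,3] → [1,4] → [2,4] → [3,4]
  6 + 9 + 1 + 1 + 2 + 3 + 3 + 3 = 28
For comparison, the top-then-right route costs 30.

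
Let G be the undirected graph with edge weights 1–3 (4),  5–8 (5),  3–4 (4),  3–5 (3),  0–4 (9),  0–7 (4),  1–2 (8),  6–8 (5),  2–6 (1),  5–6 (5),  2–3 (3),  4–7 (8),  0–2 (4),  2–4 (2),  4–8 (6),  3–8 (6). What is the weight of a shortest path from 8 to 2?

Some routes from 8 to 2:
8-3-4-2: 6 + 4 + 2 = 12
8-3-2: 6 + 3 = 9
8-5-3-2: 5 + 3 + 3 = 11
8-4-2: 6 + 2 = 8
8-6-2: 5 + 1 = 6
8-5-6-2: 5 + 5 + 1 = 11
Best route has total 6.

6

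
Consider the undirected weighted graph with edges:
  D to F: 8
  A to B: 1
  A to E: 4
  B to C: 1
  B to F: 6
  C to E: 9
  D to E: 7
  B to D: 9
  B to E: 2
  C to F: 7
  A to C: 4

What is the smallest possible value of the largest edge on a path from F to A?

Some routes from F to A:
F - B - E - A: max(6, 2, 4) = 6
F - B - C - A: max(6, 1, 4) = 6
F - C - B - A: max(7, 1, 1) = 7
F - C - B - E - A: max(7, 1, 2, 4) = 7
F - B - A: max(6, 1) = 6
Smallest bottleneck: 6.

6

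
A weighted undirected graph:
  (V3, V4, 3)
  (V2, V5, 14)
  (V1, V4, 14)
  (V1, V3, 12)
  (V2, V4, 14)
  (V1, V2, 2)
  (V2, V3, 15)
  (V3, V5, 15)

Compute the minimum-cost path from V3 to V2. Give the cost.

Comparing a few candidate routes:
V3 → V4 → V2: 3 + 14 = 17
V3 → V1 → V2: 12 + 2 = 14
V3 → V2: 15
The minimum is 14.

14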